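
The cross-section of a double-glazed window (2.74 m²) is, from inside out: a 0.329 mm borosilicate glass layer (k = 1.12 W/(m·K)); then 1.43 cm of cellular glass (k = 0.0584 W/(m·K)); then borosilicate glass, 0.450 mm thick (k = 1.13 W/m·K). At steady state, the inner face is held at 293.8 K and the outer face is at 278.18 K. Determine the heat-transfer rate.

Q = 174 W

Series thermal resistances, inner to outer:
  R_borosilicate glass = L/(kA) = 3.29×10^-4/(1.12·2.74) = 1.072×10^-4 K/W
  R_cellular glass = L/(kA) = 0.0143/(0.0584·2.74) = 0.08937 K/W
  R_borosilicate glass = L/(kA) = 4.50×10^-4/(1.13·2.74) = 1.453×10^-4 K/W
ΣR = 1.072×10^-4 + 0.08937 + 1.453×10^-4 = 0.08962 K/W
Q = ΔT/ΣR = (293.8 K − 278.18 K)/0.08962 = 174 W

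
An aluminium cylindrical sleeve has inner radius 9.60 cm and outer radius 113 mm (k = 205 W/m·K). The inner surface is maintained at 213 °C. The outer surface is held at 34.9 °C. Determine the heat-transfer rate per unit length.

Q' = 1.41×10^6 W/m

Q' = 2πk·ΔT/ln(r₂/r₁) = 2π × 205 × 178.1 / ln(0.113/0.0960) = 1.41×10^6 W/m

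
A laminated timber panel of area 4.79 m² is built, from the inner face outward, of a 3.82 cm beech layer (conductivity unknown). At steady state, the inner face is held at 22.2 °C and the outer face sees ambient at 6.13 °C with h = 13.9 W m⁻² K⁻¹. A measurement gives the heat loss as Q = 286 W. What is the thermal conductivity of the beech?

k = 0.194 W/m·K

ΣR = ΔT/Q = |22.2 − 6.13|/286 = 0.05619 K/W
Known resistances:
  R_conv,out = 1/(hA) = 1/(13.9·4.79) = 0.01502 K/W
R_beech = ΣR − ΣR_known = 0.05619 − 0.01502 = 0.04117 K/W
L/(kA) = 0.04117 ⇒ k = 0.0382/(0.04117·4.79) = 0.194 W/m·K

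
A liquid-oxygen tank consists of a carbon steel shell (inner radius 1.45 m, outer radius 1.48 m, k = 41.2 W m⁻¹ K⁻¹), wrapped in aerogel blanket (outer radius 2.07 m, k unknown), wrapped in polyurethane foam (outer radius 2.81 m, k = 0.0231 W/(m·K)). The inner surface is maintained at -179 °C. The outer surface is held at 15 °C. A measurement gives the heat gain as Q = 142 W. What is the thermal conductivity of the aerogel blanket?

ΣR = ΔT/Q = |-179 − 15|/142 = 1.366 K/W
Known resistances:
  R_carbon steel = (1/1.45 − 1/1.48)/(4πk) = 0.01398/(4π·41.2) = 2.700×10^-5 K/W
  R_polyurethane foam = (1/2.07 − 1/2.81)/(4πk) = 0.1272/(4π·0.0231) = 0.4383 K/W
R_aerogel blanket = ΣR − ΣR_known = 1.366 − 0.4383 = 0.9277 K/W
(1/r₁−1/r₂)/(4πk) = 0.9277 ⇒ k = 0.1926/(4π·0.9277) = 0.0165 W/m·K

k = 0.0165 W/m·K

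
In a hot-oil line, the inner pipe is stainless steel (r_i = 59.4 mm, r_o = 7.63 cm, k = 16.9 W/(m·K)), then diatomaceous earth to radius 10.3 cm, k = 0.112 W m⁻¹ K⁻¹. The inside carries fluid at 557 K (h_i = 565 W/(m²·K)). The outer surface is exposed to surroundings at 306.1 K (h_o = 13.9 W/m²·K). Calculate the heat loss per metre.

Series thermal resistances, inner to outer:
  R'_conv,in = 1/(2πr h) = 1/(2π·0.0594·565) = 0.004742 m·K/W
  R'_stainless steel = ln(0.0763/0.0594)/(2πk) = 0.2504/(2π·16.9) = 0.002358 m·K/W
  R'_diatomaceous earth = ln(0.103/0.0763)/(2πk) = 0.3001/(2π·0.112) = 0.4264 m·K/W
  R'_conv,out = 1/(2πr h) = 1/(2π·0.103·13.9) = 0.1112 m·K/W
ΣR = 0.004742 + 0.002358 + 0.4264 + 0.1112 = 0.5447 m·K/W
Q' = ΔT/ΣR = (557 K − 306.1 K)/0.5447 = 461 W/m

Q' = 461 W/m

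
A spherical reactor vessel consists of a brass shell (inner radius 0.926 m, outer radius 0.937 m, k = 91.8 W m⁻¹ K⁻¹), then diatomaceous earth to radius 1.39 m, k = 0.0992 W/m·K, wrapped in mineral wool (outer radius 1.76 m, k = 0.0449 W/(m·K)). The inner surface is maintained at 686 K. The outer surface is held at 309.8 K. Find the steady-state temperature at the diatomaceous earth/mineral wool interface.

Series thermal resistances, inner to outer:
  R_brass = (1/0.926 − 1/0.937)/(4πk) = 0.01268/(4π·91.8) = 1.099×10^-5 K/W
  R_diatomaceous earth = (1/0.937 − 1/1.39)/(4πk) = 0.3478/(4π·0.0992) = 0.2790 K/W
  R_mineral wool = (1/1.39 − 1/1.76)/(4πk) = 0.1512/(4π·0.0449) = 0.2681 K/W
ΣR = 1.099×10^-5 + 0.2790 + 0.2681 = 0.5471 K/W
Q = ΔT/ΣR = (686 K − 309.8 K)/0.5471 = 687.6 W
From the inner boundary to the diatomaceous earth/mineral wool interface, ΣR_partial = 0.2790 K/W.
T_interface = T_in − Q·ΣR_partial = 686 K − (687.6)(0.2790) = 494 K

T = 494 K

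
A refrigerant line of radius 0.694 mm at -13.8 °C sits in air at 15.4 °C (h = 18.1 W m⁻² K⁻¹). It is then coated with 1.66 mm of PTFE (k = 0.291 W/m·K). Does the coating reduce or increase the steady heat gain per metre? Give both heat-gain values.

increases: 2.30 → 6.63 W/m

Critical radius for a cylinder: r_cr = k/h = 0.0161 m = 1.61 cm.
Outer radius after coating: r₂ = 6.94×10^-4 + 0.00166 = 0.002354 m.
Since r₁ < r_cr and r₂ ≤ r_cr, the coating moves toward the maximum at r_cr — heat gain rises.
Bare: R = 1/(2πr₁h) = 12.67 m·K/W; Q = 29.2/12.67 = 2.30 W/m.
Coated: R = R_cond + R_conv = 4.403 m·K/W; Q = 29.2/4.403 = 6.63 W/m.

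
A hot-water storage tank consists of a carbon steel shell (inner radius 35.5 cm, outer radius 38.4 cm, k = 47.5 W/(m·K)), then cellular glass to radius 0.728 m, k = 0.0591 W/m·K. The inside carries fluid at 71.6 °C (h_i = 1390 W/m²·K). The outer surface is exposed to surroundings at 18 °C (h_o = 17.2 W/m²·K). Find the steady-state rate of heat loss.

Q = 32.2 W

Series thermal resistances, inner to outer:
  R_conv,in = 1/(4πr²h) = 1/(4π·0.355²·1390) = 4.543×10^-4 K/W
  R_carbon steel = (1/0.355 − 1/0.384)/(4πk) = 0.2127/(4π·47.5) = 3.564×10^-4 K/W
  R_cellular glass = (1/0.384 − 1/0.728)/(4πk) = 1.231/(4π·0.0591) = 1.657 K/W
  R_conv,out = 1/(4πr²h) = 1/(4π·0.728²·17.2) = 0.008730 K/W
ΣR = 4.543×10^-4 + 3.564×10^-4 + 1.657 + 0.008730 = 1.667 K/W
Q = ΔT/ΣR = (71.6 °C − 18 °C)/1.667 = 32.2 W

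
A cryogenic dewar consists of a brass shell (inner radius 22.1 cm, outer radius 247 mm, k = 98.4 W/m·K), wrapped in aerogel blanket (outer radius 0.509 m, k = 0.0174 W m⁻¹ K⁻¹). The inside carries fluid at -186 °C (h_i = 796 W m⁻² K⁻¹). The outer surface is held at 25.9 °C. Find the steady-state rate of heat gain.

Treat each layer as a resistance in series:
  R_conv,in = 1/(4πr²h) = 1/(4π·0.221²·796) = 0.002047 K/W
  R_brass = (1/0.221 − 1/0.247)/(4πk) = 0.4763/(4π·98.4) = 3.852×10^-4 K/W
  R_aerogel blanket = (1/0.247 − 1/0.509)/(4πk) = 2.084/(4π·0.0174) = 9.531 K/W
ΣR = 0.002047 + 3.852×10^-4 + 9.531 = 9.533 K/W
Q = ΔT/ΣR = (-186 °C − 25.9 °C)/9.533 = -22.2 W
(Negative Q ⇒ heat flows inward; heat gain = 22.2 W.)

Q = 22.2 W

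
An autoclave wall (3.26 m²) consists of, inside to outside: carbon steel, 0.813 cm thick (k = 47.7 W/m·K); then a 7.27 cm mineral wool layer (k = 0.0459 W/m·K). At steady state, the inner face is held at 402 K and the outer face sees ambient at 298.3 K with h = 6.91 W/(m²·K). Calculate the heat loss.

Q = 196 W

Resistance network (inner→outer):
  R_carbon steel = L/(kA) = 0.00813/(47.7·3.26) = 5.228×10^-5 K/W
  R_mineral wool = L/(kA) = 0.0727/(0.0459·3.26) = 0.4859 K/W
  R_conv,out = 1/(hA) = 1/(6.91·3.26) = 0.04439 K/W
ΣR = 5.228×10^-5 + 0.4859 + 0.04439 = 0.5303 K/W
Q = ΔT/ΣR = (402 K − 298.3 K)/0.5303 = 196 W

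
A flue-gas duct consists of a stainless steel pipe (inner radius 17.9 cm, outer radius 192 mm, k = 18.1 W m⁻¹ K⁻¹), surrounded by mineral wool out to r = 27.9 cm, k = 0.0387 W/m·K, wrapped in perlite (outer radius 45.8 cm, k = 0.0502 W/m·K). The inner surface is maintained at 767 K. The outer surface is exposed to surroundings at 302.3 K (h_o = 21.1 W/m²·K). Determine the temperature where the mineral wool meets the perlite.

T = 538 K

Treat each layer as a resistance in series:
  R'_stainless steel = ln(0.192/0.179)/(2πk) = 0.07011/(2π·18.1) = 6.165×10^-4 m·K/W
  R'_mineral wool = ln(0.279/0.192)/(2πk) = 0.3737/(2π·0.0387) = 1.537 m·K/W
  R'_perlite = ln(0.458/0.279)/(2πk) = 0.4957/(2π·0.0502) = 1.571 m·K/W
  R'_conv,out = 1/(2πr h) = 1/(2π·0.458·21.1) = 0.01647 m·K/W
ΣR = 6.165×10^-4 + 1.537 + 1.571 + 0.01647 = 3.125 m·K/W
Q' = ΔT/ΣR = (767 K − 302.3 K)/3.125 = 148.7 W/m
From the inner boundary to the mineral wool/perlite interface, ΣR_partial = 1.538 m·K/W.
T_interface = T_in − Q'·ΣR_partial = 767 K − (148.7)(1.538) = 538 K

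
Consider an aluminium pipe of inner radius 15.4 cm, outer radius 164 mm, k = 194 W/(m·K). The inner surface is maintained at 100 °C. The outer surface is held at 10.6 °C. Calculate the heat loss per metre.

Q' = 2πk·ΔT/ln(r₂/r₁) = 2π × 194 × 89.4 / ln(0.164/0.154) = 1.73×10^6 W/m

Q' = 1.73×10^6 W/m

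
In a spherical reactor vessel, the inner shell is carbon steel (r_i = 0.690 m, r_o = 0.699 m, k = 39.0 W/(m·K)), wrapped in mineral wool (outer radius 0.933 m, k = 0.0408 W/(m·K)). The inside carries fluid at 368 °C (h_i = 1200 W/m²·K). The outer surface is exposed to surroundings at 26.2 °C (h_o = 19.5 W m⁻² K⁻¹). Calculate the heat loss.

Q = 485 W

Treat each layer as a resistance in series:
  R_conv,in = 1/(4πr²h) = 1/(4π·0.690²·1200) = 1.393×10^-4 K/W
  R_carbon steel = (1/0.690 − 1/0.699)/(4πk) = 0.01866/(4π·39.0) = 3.808×10^-5 K/W
  R_mineral wool = (1/0.699 − 1/0.933)/(4πk) = 0.3588/(4π·0.0408) = 0.6998 K/W
  R_conv,out = 1/(4πr²h) = 1/(4π·0.933²·19.5) = 0.004688 K/W
ΣR = 1.393×10^-4 + 3.808×10^-5 + 0.6998 + 0.004688 = 0.7047 K/W
Q = ΔT/ΣR = (368 °C − 26.2 °C)/0.7047 = 485 W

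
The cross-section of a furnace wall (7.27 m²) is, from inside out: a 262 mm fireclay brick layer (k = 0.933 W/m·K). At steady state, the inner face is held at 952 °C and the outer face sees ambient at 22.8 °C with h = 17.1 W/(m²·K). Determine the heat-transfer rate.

Q = 19900 W

Treat each layer as a resistance in series:
  R_fireclay brick = L/(kA) = 0.262/(0.933·7.27) = 0.03863 K/W
  R_conv,out = 1/(hA) = 1/(17.1·7.27) = 0.008044 K/W
ΣR = 0.03863 + 0.008044 = 0.04667 K/W
Q = ΔT/ΣR = (952 °C − 22.8 °C)/0.04667 = 19900 W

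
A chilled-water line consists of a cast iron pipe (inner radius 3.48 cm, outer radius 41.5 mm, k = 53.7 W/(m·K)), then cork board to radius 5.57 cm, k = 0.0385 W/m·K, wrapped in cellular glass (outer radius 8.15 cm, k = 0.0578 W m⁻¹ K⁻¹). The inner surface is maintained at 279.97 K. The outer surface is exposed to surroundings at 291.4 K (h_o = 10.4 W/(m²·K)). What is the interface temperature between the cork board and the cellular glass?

T = 285.6 K

Treat each layer as a resistance in series:
  R'_cast iron = ln(0.0415/0.0348)/(2πk) = 0.1761/(2π·53.7) = 5.219×10^-4 m·K/W
  R'_cork board = ln(0.0557/0.0415)/(2πk) = 0.2943/(2π·0.0385) = 1.217 m·K/W
  R'_cellular glass = ln(0.0815/0.0557)/(2πk) = 0.3806/(2π·0.0578) = 1.048 m·K/W
  R'_conv,out = 1/(2πr h) = 1/(2π·0.0815·10.4) = 0.1878 m·K/W
ΣR = 5.219×10^-4 + 1.217 + 1.048 + 0.1878 = 2.453 m·K/W
Q' = ΔT/ΣR = (279.97 K − 291.4 K)/2.453 = -4.660 W/m
From the inner boundary to the cork board/cellular glass interface, ΣR_partial = 1.218 m·K/W.
T_interface = T_in − Q'·ΣR_partial = 279.97 K − (-4.660)(1.218) = 285.6 K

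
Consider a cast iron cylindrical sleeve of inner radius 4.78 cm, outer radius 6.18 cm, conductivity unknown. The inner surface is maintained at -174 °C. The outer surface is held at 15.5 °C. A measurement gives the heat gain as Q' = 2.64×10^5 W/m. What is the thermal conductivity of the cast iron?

k = 57.0 W/m·K

ΣR = ΔT/Q' = |-174 − 15.5|/2.64×10^5 = 7.178×10^-4 m·K/W
ln(r₂/r₁)/(2πk) = 7.178×10^-4 ⇒ k = 0.2569/(2π·7.178×10^-4) = 57.0 W/m·K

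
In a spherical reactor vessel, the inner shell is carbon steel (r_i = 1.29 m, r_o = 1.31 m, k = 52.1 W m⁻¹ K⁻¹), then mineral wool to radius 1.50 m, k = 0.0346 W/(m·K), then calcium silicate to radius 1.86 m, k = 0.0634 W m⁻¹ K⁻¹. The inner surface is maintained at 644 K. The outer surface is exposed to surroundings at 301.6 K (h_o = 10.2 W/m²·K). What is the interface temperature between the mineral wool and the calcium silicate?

T = 447 K

Resistance network (inner→outer):
  R_carbon steel = (1/1.29 − 1/1.31)/(4πk) = 0.01184/(4π·52.1) = 1.808×10^-5 K/W
  R_mineral wool = (1/1.31 − 1/1.50)/(4πk) = 0.09669/(4π·0.0346) = 0.2224 K/W
  R_calcium silicate = (1/1.50 − 1/1.86)/(4πk) = 0.1290/(4π·0.0634) = 0.1620 K/W
  R_conv,out = 1/(4πr²h) = 1/(4π·1.86²·10.2) = 0.002255 K/W
ΣR = 1.808×10^-5 + 0.2224 + 0.1620 + 0.002255 = 0.3867 K/W
Q = ΔT/ΣR = (644 K − 301.6 K)/0.3867 = 885.4 W
From the inner boundary to the mineral wool/calcium silicate interface, ΣR_partial = 0.2224 K/W.
T_interface = T_in − Q·ΣR_partial = 644 K − (885.4)(0.2224) = 447 K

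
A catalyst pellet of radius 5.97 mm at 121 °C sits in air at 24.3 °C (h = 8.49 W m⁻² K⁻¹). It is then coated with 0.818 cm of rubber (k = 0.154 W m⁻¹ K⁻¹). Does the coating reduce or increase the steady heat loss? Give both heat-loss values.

increases: 0.368 → 0.998 W

Critical radius for a sphere: r_cr = 2k/h = 0.0363 m = 3.63 cm.
Outer radius after coating: r₂ = 0.00597 + 0.00818 = 0.01415 m.
Since r₁ < r_cr and r₂ ≤ r_cr, the coating moves toward the maximum at r_cr — heat loss rises.
Bare: R = 1/(4πr₁²h) = 263.0 K/W; Q = 96.7/263.0 = 0.368 W.
Coated: R = R_cond + R_conv = 96.85 K/W; Q = 96.7/96.85 = 0.998 W.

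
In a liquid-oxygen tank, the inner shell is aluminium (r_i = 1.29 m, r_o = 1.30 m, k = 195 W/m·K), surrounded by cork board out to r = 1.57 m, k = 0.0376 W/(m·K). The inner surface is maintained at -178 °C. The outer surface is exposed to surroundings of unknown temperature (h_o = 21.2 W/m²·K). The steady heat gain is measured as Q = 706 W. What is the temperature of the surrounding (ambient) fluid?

T_out = 20.7 °C

Sum the resistances:
  R_aluminium = (1/1.29 − 1/1.30)/(4πk) = 0.005963/(4π·195) = 2.433×10^-6 K/W
  R_cork board = (1/1.30 − 1/1.57)/(4πk) = 0.1323/(4π·0.0376) = 0.2800 K/W
  R_conv,out = 1/(4πr²h) = 1/(4π·1.57²·21.2) = 0.001523 K/W
ΣR = 0.2815 K/W
ΔT = Q·ΣR = 706 × 0.2815 = 198.7 K
Heat flows inward, so T_out = T_in + ΔT = -178 + 198.7 = 20.7 °C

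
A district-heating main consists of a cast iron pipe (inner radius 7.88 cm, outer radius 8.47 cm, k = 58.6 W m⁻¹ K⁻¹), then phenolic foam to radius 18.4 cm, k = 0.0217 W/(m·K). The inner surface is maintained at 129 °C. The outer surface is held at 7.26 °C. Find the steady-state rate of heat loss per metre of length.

Series thermal resistances, inner to outer:
  R'_cast iron = ln(0.0847/0.0788)/(2πk) = 0.07220/(2π·58.6) = 1.961×10^-4 m·K/W
  R'_phenolic foam = ln(0.184/0.0847)/(2πk) = 0.7758/(2π·0.0217) = 5.690 m·K/W
ΣR = 1.961×10^-4 + 5.690 = 5.690 m·K/W
Q' = ΔT/ΣR = (129 °C − 7.26 °C)/5.690 = 21.4 W/m

Q' = 21.4 W/m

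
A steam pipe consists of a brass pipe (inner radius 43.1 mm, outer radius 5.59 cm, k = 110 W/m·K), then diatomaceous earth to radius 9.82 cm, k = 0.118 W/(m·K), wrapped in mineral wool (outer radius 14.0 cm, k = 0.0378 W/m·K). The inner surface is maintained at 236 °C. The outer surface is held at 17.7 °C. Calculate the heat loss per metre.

Q' = 96.9 W/m

Resistance network (inner→outer):
  R'_brass = ln(0.0559/0.0431)/(2πk) = 0.2600/(2π·110) = 3.762×10^-4 m·K/W
  R'_diatomaceous earth = ln(0.0982/0.0559)/(2πk) = 0.5634/(2π·0.118) = 0.7600 m·K/W
  R'_mineral wool = ln(0.140/0.0982)/(2πk) = 0.3546/(2π·0.0378) = 1.493 m·K/W
ΣR = 3.762×10^-4 + 0.7600 + 1.493 = 2.253 m·K/W
Q' = ΔT/ΣR = (236 °C − 17.7 °C)/2.253 = 96.9 W/m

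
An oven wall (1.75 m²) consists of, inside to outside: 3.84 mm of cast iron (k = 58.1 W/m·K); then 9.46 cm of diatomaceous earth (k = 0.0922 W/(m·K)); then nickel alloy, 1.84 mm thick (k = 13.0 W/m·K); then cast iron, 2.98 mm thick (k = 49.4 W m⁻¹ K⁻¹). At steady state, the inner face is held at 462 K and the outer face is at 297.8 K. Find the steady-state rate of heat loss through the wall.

Q = 280 W

Treat each layer as a resistance in series:
  R_cast iron = L/(kA) = 0.00384/(58.1·1.75) = 3.777×10^-5 K/W
  R_diatomaceous earth = L/(kA) = 0.0946/(0.0922·1.75) = 0.5863 K/W
  R_nickel alloy = L/(kA) = 0.00184/(13.0·1.75) = 8.088×10^-5 K/W
  R_cast iron = L/(kA) = 0.00298/(49.4·1.75) = 3.447×10^-5 K/W
ΣR = 3.777×10^-5 + 0.5863 + 8.088×10^-5 + 3.447×10^-5 = 0.5865 K/W
Q = ΔT/ΣR = (462 K − 297.8 K)/0.5865 = 280 W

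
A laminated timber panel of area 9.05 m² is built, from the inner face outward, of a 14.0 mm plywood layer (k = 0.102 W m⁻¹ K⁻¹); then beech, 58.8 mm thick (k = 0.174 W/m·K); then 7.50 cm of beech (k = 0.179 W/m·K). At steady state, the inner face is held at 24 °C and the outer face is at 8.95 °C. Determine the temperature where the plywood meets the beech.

Series thermal resistances, inner to outer:
  R_plywood = L/(kA) = 0.0140/(0.102·9.05) = 0.01517 K/W
  R_beech = L/(kA) = 0.0588/(0.174·9.05) = 0.03734 K/W
  R_beech = L/(kA) = 0.0750/(0.179·9.05) = 0.04630 K/W
ΣR = 0.01517 + 0.03734 + 0.04630 = 0.09881 K/W
Q = ΔT/ΣR = (24 °C − 8.95 °C)/0.09881 = 152.3 W
From the inner boundary to the plywood/beech interface, ΣR_partial = 0.01517 K/W.
T_interface = T_in − Q·ΣR_partial = 24 °C − (152.3)(0.01517) = 21.7 °C

T = 21.7 °C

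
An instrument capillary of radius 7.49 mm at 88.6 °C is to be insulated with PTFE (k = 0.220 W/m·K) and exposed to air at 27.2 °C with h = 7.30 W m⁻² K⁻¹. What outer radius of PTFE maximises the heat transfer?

For a cylinder, r_cr = k_ins/h = 0.220/7.30 = 0.0301 m = 3.01 cm

r_cr = 3.01 cm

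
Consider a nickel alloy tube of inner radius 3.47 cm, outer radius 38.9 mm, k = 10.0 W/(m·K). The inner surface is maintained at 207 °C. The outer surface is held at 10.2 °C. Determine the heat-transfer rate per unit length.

Q' = 2πk·ΔT/ln(r₂/r₁) = 2π × 10.0 × 196.8 / ln(0.0389/0.0347) = 1.08×10^5 W/m

Q' = 108 kW/m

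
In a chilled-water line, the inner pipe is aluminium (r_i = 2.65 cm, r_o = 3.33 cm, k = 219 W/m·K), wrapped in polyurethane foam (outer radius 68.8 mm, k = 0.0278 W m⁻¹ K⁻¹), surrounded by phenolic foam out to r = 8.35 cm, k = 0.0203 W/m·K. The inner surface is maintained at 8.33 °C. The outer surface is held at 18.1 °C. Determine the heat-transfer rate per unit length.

Q' = 1.72 W/m

Series thermal resistances, inner to outer:
  R'_aluminium = ln(0.0333/0.0265)/(2πk) = 0.2284/(2π·219) = 1.660×10^-4 m·K/W
  R'_polyurethane foam = ln(0.0688/0.0333)/(2πk) = 0.7256/(2π·0.0278) = 4.154 m·K/W
  R'_phenolic foam = ln(0.0835/0.0688)/(2πk) = 0.1936/(2π·0.0203) = 1.518 m·K/W
ΣR = 1.660×10^-4 + 4.154 + 1.518 = 5.672 m·K/W
Q' = ΔT/ΣR = (8.33 °C − 18.1 °C)/5.672 = -1.72 W/m
(Negative Q' ⇒ heat flows inward; heat gain = 1.72 W/m.)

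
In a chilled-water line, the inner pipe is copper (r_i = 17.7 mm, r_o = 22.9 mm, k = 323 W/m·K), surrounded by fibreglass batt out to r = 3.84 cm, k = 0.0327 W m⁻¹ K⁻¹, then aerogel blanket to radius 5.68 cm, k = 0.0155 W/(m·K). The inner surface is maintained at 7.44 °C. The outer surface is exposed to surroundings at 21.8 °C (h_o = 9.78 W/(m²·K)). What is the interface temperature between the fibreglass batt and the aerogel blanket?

T = 12.7 °C

Series thermal resistances, inner to outer:
  R'_copper = ln(0.0229/0.0177)/(2πk) = 0.2576/(2π·323) = 1.269×10^-4 m·K/W
  R'_fibreglass batt = ln(0.0384/0.0229)/(2πk) = 0.5169/(2π·0.0327) = 2.516 m·K/W
  R'_aerogel blanket = ln(0.0568/0.0384)/(2πk) = 0.3915/(2π·0.0155) = 4.020 m·K/W
  R'_conv,out = 1/(2πr h) = 1/(2π·0.0568·9.78) = 0.2865 m·K/W
ΣR = 1.269×10^-4 + 2.516 + 4.020 + 0.2865 = 6.823 m·K/W
Q' = ΔT/ΣR = (7.44 °C − 21.8 °C)/6.823 = -2.105 W/m
From the inner boundary to the fibreglass batt/aerogel blanket interface, ΣR_partial = 2.516 m·K/W.
T_interface = T_in − Q'·ΣR_partial = 7.44 °C − (-2.105)(2.516) = 12.7 °C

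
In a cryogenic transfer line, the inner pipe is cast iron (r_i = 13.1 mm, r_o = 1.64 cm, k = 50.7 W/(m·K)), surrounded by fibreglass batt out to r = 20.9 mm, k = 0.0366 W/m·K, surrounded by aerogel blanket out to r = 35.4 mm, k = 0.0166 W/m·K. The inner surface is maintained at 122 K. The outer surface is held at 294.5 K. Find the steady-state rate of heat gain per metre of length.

Q' = 28.2 W/m

Treat each layer as a resistance in series:
  R'_cast iron = ln(0.0164/0.0131)/(2πk) = 0.2247/(2π·50.7) = 7.053×10^-4 m·K/W
  R'_fibreglass batt = ln(0.0209/0.0164)/(2πk) = 0.2425/(2π·0.0366) = 1.054 m·K/W
  R'_aerogel blanket = ln(0.0354/0.0209)/(2πk) = 0.5270/(2π·0.0166) = 5.052 m·K/W
ΣR = 7.053×10^-4 + 1.054 + 5.052 = 6.107 m·K/W
Q' = ΔT/ΣR = (122 K − 294.5 K)/6.107 = -28.2 W/m
(Negative Q' ⇒ heat flows inward; heat gain = 28.2 W/m.)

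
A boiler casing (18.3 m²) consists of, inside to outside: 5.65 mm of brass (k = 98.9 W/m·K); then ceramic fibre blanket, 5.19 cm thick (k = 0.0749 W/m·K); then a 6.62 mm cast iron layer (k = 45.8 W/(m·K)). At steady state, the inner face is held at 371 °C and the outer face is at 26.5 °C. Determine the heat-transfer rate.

Resistance network (inner→outer):
  R_brass = L/(kA) = 0.00565/(98.9·18.3) = 3.122×10^-6 K/W
  R_ceramic fibre blanket = L/(kA) = 0.0519/(0.0749·18.3) = 0.03786 K/W
  R_cast iron = L/(kA) = 0.00662/(45.8·18.3) = 7.898×10^-6 K/W
ΣR = 3.122×10^-6 + 0.03786 + 7.898×10^-6 = 0.03787 K/W
Q = ΔT/ΣR = (371 °C − 26.5 °C)/0.03787 = 9100 W

Q = 9100 W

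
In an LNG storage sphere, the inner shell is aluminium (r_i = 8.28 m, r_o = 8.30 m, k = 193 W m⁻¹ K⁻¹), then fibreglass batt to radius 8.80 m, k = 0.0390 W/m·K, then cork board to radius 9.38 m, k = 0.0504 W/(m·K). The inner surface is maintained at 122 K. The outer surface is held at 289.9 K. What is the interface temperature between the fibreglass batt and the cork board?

Series thermal resistances, inner to outer:
  R_aluminium = (1/8.28 − 1/8.30)/(4πk) = 2.910×10^-4/(4π·193) = 1.200×10^-7 K/W
  R_fibreglass batt = (1/8.30 − 1/8.80)/(4πk) = 0.006846/(4π·0.0390) = 0.01397 K/W
  R_cork board = (1/8.80 − 1/9.38)/(4πk) = 0.007027/(4π·0.0504) = 0.01109 K/W
ΣR = 1.200×10^-7 + 0.01397 + 0.01109 = 0.02506 K/W
Q = ΔT/ΣR = (122 K − 289.9 K)/0.02506 = -6700 W
From the inner boundary to the fibreglass batt/cork board interface, ΣR_partial = 0.01397 K/W.
T_interface = T_in − Q·ΣR_partial = 122 K − (-6700)(0.01397) = 215.6 K

T = 215.6 K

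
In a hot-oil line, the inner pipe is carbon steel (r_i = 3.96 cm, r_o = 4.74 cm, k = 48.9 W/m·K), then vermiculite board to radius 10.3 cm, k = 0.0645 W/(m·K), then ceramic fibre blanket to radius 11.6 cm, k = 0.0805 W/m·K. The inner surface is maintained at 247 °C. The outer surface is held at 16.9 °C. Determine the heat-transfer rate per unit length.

Series thermal resistances, inner to outer:
  R'_carbon steel = ln(0.0474/0.0396)/(2πk) = 0.1798/(2π·48.9) = 5.852×10^-4 m·K/W
  R'_vermiculite board = ln(0.103/0.0474)/(2πk) = 0.7761/(2π·0.0645) = 1.915 m·K/W
  R'_ceramic fibre blanket = ln(0.116/0.103)/(2πk) = 0.1189/(2π·0.0805) = 0.2350 m·K/W
ΣR = 5.852×10^-4 + 1.915 + 0.2350 = 2.151 m·K/W
Q' = ΔT/ΣR = (247 °C − 16.9 °C)/2.151 = 107 W/m

Q' = 107 W/m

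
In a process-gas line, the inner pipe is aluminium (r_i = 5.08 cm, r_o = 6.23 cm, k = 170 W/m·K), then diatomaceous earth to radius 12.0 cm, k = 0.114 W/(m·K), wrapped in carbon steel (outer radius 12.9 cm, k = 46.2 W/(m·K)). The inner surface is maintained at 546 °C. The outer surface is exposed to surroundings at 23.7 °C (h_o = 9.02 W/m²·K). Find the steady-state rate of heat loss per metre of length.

Series thermal resistances, inner to outer:
  R'_aluminium = ln(0.0623/0.0508)/(2πk) = 0.2041/(2π·170) = 1.910×10^-4 m·K/W
  R'_diatomaceous earth = ln(0.120/0.0623)/(2πk) = 0.6555/(2π·0.114) = 0.9152 m·K/W
  R'_carbon steel = ln(0.129/0.120)/(2πk) = 0.07232/(2π·46.2) = 2.491×10^-4 m·K/W
  R'_conv,out = 1/(2πr h) = 1/(2π·0.129·9.02) = 0.1368 m·K/W
ΣR = 1.910×10^-4 + 0.9152 + 2.491×10^-4 + 0.1368 = 1.052 m·K/W
Q' = ΔT/ΣR = (546 °C − 23.7 °C)/1.052 = 496 W/m

Q' = 496 W/m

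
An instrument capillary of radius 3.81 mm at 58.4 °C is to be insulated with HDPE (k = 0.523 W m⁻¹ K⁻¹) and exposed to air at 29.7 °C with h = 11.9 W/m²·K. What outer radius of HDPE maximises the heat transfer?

For a cylinder, r_cr = k_ins/h = 0.523/11.9 = 0.0439 m = 4.39 cm

r_cr = 4.39 cm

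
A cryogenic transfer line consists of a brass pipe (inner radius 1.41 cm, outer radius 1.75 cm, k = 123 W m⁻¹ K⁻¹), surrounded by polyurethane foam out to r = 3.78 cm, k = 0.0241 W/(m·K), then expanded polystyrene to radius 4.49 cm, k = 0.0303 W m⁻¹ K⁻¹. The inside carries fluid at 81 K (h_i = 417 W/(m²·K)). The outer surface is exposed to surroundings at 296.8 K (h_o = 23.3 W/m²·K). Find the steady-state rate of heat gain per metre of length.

Q' = 35.0 W/m

Treat each layer as a resistance in series:
  R'_conv,in = 1/(2πr h) = 1/(2π·0.0141·417) = 0.02707 m·K/W
  R'_brass = ln(0.0175/0.0141)/(2πk) = 0.2160/(2π·123) = 2.795×10^-4 m·K/W
  R'_polyurethane foam = ln(0.0378/0.0175)/(2πk) = 0.7701/(2π·0.0241) = 5.086 m·K/W
  R'_expanded polystyrene = ln(0.0449/0.0378)/(2πk) = 0.1721/(2π·0.0303) = 0.9041 m·K/W
  R'_conv,out = 1/(2πr h) = 1/(2π·0.0449·23.3) = 0.1521 m·K/W
ΣR = 0.02707 + 2.795×10^-4 + 5.086 + 0.9041 + 0.1521 = 6.170 m·K/W
Q' = ΔT/ΣR = (81 K − 296.8 K)/6.170 = -35.0 W/m
(Negative Q' ⇒ heat flows inward; heat gain = 35.0 W/m.)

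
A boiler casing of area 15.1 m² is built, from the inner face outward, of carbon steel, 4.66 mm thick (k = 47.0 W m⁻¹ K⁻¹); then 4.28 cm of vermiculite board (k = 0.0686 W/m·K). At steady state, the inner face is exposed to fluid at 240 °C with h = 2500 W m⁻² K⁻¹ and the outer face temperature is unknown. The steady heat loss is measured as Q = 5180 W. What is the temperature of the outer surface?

T_out = 25.8 °C

Sum the resistances:
  R_conv,in = 1/(hA) = 1/(2500·15.1) = 2.649×10^-5 K/W
  R_carbon steel = L/(kA) = 0.00466/(47.0·15.1) = 6.566×10^-6 K/W
  R_vermiculite board = L/(kA) = 0.0428/(0.0686·15.1) = 0.04132 K/W
ΣR = 0.04135 K/W
ΔT = Q·ΣR = 5180 × 0.04135 = 214.2 K
Heat flows outward, so T_out = T_in − ΔT = 240 − 214.2 = 25.8 °C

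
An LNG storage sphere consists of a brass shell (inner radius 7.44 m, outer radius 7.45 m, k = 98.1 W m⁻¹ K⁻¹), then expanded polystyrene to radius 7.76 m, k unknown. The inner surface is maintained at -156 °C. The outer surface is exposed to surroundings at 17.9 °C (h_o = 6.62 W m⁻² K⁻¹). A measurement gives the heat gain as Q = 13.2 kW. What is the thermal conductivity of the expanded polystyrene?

ΣR = ΔT/Q = |-156 − 17.9|/13200 = 0.01317 K/W
Known resistances:
  R_brass = (1/7.44 − 1/7.45)/(4πk) = 1.804×10^-4/(4π·98.1) = 1.463×10^-7 K/W
  R_conv,out = 1/(4πr²h) = 1/(4π·7.76²·6.62) = 1.996×10^-4 K/W
R_expanded polystyrene = ΣR − ΣR_known = 0.01317 − 1.997×10^-4 = 0.01297 K/W
(1/r₁−1/r₂)/(4πk) = 0.01297 ⇒ k = 0.005362/(4π·0.01297) = 0.0329 W/m·K

k = 0.0329 W/m·K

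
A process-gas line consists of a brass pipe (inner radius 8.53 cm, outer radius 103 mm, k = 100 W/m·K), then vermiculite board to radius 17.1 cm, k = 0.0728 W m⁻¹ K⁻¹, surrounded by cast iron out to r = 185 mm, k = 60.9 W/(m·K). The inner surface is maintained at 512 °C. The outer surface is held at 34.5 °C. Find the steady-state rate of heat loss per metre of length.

Q' = 431 W/m

Resistance network (inner→outer):
  R'_brass = ln(0.103/0.0853)/(2πk) = 0.1886/(2π·100) = 3.001×10^-4 m·K/W
  R'_vermiculite board = ln(0.171/0.103)/(2πk) = 0.5069/(2π·0.0728) = 1.108 m·K/W
  R'_cast iron = ln(0.185/0.171)/(2πk) = 0.07869/(2π·60.9) = 2.057×10^-4 m·K/W
ΣR = 3.001×10^-4 + 1.108 + 2.057×10^-4 = 1.109 m·K/W
Q' = ΔT/ΣR = (512 °C − 34.5 °C)/1.109 = 431 W/m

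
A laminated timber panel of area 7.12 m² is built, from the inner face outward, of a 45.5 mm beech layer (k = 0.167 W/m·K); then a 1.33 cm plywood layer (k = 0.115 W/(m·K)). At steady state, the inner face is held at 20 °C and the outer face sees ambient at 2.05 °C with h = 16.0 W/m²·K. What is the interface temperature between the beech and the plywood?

T = 9.15 °C

Series thermal resistances, inner to outer:
  R_beech = L/(kA) = 0.0455/(0.167·7.12) = 0.03827 K/W
  R_plywood = L/(kA) = 0.0133/(0.115·7.12) = 0.01624 K/W
  R_conv,out = 1/(hA) = 1/(16.0·7.12) = 0.008778 K/W
ΣR = 0.03827 + 0.01624 + 0.008778 = 0.06329 K/W
Q = ΔT/ΣR = (20 °C − 2.05 °C)/0.06329 = 283.6 W
From the inner boundary to the beech/plywood interface, ΣR_partial = 0.03827 K/W.
T_interface = T_in − Q·ΣR_partial = 20 °C − (283.6)(0.03827) = 9.15 °C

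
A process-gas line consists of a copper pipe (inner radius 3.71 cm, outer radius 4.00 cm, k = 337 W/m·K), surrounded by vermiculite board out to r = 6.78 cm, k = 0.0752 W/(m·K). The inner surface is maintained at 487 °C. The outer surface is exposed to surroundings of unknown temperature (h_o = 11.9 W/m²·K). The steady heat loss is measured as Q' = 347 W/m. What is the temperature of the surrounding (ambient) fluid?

Sum the resistances:
  R'_copper = ln(0.0400/0.0371)/(2πk) = 0.07526/(2π·337) = 3.554×10^-5 m·K/W
  R'_vermiculite board = ln(0.0678/0.0400)/(2πk) = 0.5277/(2π·0.0752) = 1.117 m·K/W
  R'_conv,out = 1/(2πr h) = 1/(2π·0.0678·11.9) = 0.1973 m·K/W
ΣR = 1.314 m·K/W
ΔT = Q'·ΣR = 347 × 1.314 = 456.0 K
Heat flows outward, so T_out = T_in − ΔT = 487 − 456.0 = 31.0 °C

T_out = 31.0 °C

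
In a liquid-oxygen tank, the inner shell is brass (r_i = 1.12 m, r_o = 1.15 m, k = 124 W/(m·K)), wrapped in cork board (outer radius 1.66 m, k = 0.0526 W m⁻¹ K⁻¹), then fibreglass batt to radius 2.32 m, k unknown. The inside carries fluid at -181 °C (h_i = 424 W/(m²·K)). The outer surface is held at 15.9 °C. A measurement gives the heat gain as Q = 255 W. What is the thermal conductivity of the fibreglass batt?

k = 0.0371 W/m·K

ΣR = ΔT/Q = |-181 − 15.9|/255 = 0.7722 K/W
Known resistances:
  R_conv,in = 1/(4πr²h) = 1/(4π·1.12²·424) = 1.496×10^-4 K/W
  R_brass = (1/1.12 − 1/1.15)/(4πk) = 0.02329/(4π·124) = 1.495×10^-5 K/W
  R_cork board = (1/1.15 − 1/1.66)/(4πk) = 0.2672/(4π·0.0526) = 0.4042 K/W
R_fibreglass batt = ΣR − ΣR_known = 0.7722 − 0.4044 = 0.3678 K/W
(1/r₁−1/r₂)/(4πk) = 0.3678 ⇒ k = 0.1714/(4π·0.3678) = 0.0371 W/m·K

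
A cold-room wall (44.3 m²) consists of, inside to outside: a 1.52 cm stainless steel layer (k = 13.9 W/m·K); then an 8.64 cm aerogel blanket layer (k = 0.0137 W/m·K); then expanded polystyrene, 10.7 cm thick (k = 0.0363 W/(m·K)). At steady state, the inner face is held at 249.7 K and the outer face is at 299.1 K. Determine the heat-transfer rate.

Q = 236 W

Resistance network (inner→outer):
  R_stainless steel = L/(kA) = 0.0152/(13.9·44.3) = 2.468×10^-5 K/W
  R_aerogel blanket = L/(kA) = 0.0864/(0.0137·44.3) = 0.1424 K/W
  R_expanded polystyrene = L/(kA) = 0.107/(0.0363·44.3) = 0.06654 K/W
ΣR = 2.468×10^-5 + 0.1424 + 0.06654 = 0.2090 K/W
Q = ΔT/ΣR = (249.7 K − 299.1 K)/0.2090 = -236 W
(Negative Q ⇒ heat flows inward; heat gain = 236 W.)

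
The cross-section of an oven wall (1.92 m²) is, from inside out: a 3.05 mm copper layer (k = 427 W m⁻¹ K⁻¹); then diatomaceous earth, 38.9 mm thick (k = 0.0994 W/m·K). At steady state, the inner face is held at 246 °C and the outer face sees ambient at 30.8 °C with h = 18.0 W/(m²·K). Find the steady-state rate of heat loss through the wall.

Treat each layer as a resistance in series:
  R_copper = L/(kA) = 0.00305/(427·1.92) = 3.720×10^-6 K/W
  R_diatomaceous earth = L/(kA) = 0.0389/(0.0994·1.92) = 0.2038 K/W
  R_conv,out = 1/(hA) = 1/(18.0·1.92) = 0.02894 K/W
ΣR = 3.720×10^-6 + 0.2038 + 0.02894 = 0.2327 K/W
Q = ΔT/ΣR = (246 °C − 30.8 °C)/0.2327 = 925 W

Q = 925 W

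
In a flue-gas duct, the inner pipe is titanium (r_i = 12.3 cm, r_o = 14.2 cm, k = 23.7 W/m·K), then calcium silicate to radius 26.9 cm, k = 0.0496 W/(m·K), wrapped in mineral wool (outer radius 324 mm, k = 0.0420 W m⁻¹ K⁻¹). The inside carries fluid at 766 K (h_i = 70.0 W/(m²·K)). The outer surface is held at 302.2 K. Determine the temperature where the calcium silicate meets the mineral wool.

T = 420 K

Series thermal resistances, inner to outer:
  R'_conv,in = 1/(2πr h) = 1/(2π·0.123·70.0) = 0.01848 m·K/W
  R'_titanium = ln(0.142/0.123)/(2πk) = 0.1436/(2π·23.7) = 9.646×10^-4 m·K/W
  R'_calcium silicate = ln(0.269/0.142)/(2πk) = 0.6389/(2π·0.0496) = 2.050 m·K/W
  R'_mineral wool = ln(0.324/0.269)/(2πk) = 0.1860/(2π·0.0420) = 0.7050 m·K/W
ΣR = 0.01848 + 9.646×10^-4 + 2.050 + 0.7050 = 2.774 m·K/W
Q' = ΔT/ΣR = (766 K − 302.2 K)/2.774 = 167.2 W/m
From the inner boundary to the calcium silicate/mineral wool interface, ΣR_partial = 2.069 m·K/W.
T_interface = T_in − Q'·ΣR_partial = 766 K − (167.2)(2.069) = 420 K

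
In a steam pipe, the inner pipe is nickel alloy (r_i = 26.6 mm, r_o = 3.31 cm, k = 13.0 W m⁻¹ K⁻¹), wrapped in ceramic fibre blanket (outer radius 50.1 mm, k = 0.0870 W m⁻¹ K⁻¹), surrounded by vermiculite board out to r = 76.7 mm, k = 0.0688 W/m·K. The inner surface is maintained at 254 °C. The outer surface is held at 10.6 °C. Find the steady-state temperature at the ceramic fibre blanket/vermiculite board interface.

Treat each layer as a resistance in series:
  R'_nickel alloy = ln(0.0331/0.0266)/(2πk) = 0.2186/(2π·13.0) = 0.002677 m·K/W
  R'_ceramic fibre blanket = ln(0.0501/0.0331)/(2πk) = 0.4145/(2π·0.0870) = 0.7583 m·K/W
  R'_vermiculite board = ln(0.0767/0.0501)/(2πk) = 0.4259/(2π·0.0688) = 0.9852 m·K/W
ΣR = 0.002677 + 0.7583 + 0.9852 = 1.746 m·K/W
Q' = ΔT/ΣR = (254 °C − 10.6 °C)/1.746 = 139.4 W/m
From the inner boundary to the ceramic fibre blanket/vermiculite board interface, ΣR_partial = 0.7610 m·K/W.
T_interface = T_in − Q'·ΣR_partial = 254 °C − (139.4)(0.7610) = 148 °C

T = 148 °C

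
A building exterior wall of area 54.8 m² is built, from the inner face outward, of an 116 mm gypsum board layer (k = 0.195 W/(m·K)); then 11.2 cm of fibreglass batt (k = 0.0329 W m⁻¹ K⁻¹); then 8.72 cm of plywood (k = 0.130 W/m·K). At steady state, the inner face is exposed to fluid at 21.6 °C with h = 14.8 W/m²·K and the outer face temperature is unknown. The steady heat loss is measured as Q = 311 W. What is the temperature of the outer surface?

Series resistances:
  R_conv,in = 1/(hA) = 1/(14.8·54.8) = 0.001233 K/W
  R_gypsum board = L/(kA) = 0.116/(0.195·54.8) = 0.01086 K/W
  R_fibreglass batt = L/(kA) = 0.112/(0.0329·54.8) = 0.06212 K/W
  R_plywood = L/(kA) = 0.0872/(0.130·54.8) = 0.01224 K/W
ΣR = 0.08645 K/W
ΔT = Q·ΣR = 311 × 0.08645 = 26.89 K
Heat flows outward, so T_out = T_in − ΔT = 21.6 − 26.89 = -5.29 °C

T_out = -5.29 °C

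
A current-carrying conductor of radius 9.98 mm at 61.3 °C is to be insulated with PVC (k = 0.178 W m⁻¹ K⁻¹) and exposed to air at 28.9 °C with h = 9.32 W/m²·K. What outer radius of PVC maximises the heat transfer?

For a cylinder, r_cr = k_ins/h = 0.178/9.32 = 0.0191 m = 1.91 cm

r_cr = 1.91 cm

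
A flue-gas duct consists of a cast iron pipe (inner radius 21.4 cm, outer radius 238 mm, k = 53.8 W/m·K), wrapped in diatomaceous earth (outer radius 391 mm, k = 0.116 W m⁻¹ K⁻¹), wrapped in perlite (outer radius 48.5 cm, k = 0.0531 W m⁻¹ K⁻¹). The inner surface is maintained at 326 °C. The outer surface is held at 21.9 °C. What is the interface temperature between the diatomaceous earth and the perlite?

T = 170 °C

Series thermal resistances, inner to outer:
  R'_cast iron = ln(0.238/0.214)/(2πk) = 0.1063/(2π·53.8) = 3.144×10^-4 m·K/W
  R'_diatomaceous earth = ln(0.391/0.238)/(2πk) = 0.4964/(2π·0.116) = 0.6811 m·K/W
  R'_perlite = ln(0.485/0.391)/(2πk) = 0.2154/(2π·0.0531) = 0.6457 m·K/W
ΣR = 3.144×10^-4 + 0.6811 + 0.6457 = 1.327 m·K/W
Q' = ΔT/ΣR = (326 °C − 21.9 °C)/1.327 = 229.2 W/m
From the inner boundary to the diatomaceous earth/perlite interface, ΣR_partial = 0.6814 m·K/W.
T_interface = T_in − Q'·ΣR_partial = 326 °C − (229.2)(0.6814) = 170 °C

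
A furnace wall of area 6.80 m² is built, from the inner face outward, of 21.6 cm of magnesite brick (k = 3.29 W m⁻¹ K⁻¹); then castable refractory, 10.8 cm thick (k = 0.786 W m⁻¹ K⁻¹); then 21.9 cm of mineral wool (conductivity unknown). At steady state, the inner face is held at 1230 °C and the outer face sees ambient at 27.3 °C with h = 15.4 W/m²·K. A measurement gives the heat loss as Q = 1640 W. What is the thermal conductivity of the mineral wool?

ΣR = ΔT/Q = |1230 − 27.3|/1640 = 0.7334 K/W
Known resistances:
  R_magnesite brick = L/(kA) = 0.216/(3.29·6.80) = 0.009655 K/W
  R_castable refractory = L/(kA) = 0.108/(0.786·6.80) = 0.02021 K/W
  R_conv,out = 1/(hA) = 1/(15.4·6.80) = 0.009549 K/W
R_mineral wool = ΣR − ΣR_known = 0.7334 − 0.03941 = 0.6940 K/W
L/(kA) = 0.6940 ⇒ k = 0.219/(0.6940·6.80) = 0.0464 W/m·K

k = 0.0464 W/m·K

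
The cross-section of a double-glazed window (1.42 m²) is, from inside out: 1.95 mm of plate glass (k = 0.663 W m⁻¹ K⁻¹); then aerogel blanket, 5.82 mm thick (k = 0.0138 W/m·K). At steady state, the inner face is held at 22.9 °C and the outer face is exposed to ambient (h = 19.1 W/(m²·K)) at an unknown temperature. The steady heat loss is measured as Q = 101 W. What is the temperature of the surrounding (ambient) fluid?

Sum the resistances:
  R_plate glass = L/(kA) = 0.00195/(0.663·1.42) = 0.002071 K/W
  R_aerogel blanket = L/(kA) = 0.00582/(0.0138·1.42) = 0.2970 K/W
  R_conv,out = 1/(hA) = 1/(19.1·1.42) = 0.03687 K/W
ΣR = 0.3359 K/W
ΔT = Q·ΣR = 101 × 0.3359 = 33.93 K
Heat flows outward, so T_out = T_in − ΔT = 22.9 − 33.93 = -11.0 °C

T_out = -11.0 °C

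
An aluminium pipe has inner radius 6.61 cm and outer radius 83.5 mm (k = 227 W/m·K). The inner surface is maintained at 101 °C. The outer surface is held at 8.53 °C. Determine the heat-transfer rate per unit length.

Q' = 564 kW/m

Q' = 2πk·ΔT/ln(r₂/r₁) = 2π × 227 × 92.47 / ln(0.0835/0.0661) = 5.64×10^5 W/m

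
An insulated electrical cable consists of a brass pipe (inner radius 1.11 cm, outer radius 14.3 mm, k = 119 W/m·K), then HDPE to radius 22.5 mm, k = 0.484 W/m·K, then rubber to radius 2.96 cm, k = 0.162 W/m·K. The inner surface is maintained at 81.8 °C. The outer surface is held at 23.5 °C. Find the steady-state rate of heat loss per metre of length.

Q' = 139 W/m

Treat each layer as a resistance in series:
  R'_brass = ln(0.0143/0.0111)/(2πk) = 0.2533/(2π·119) = 3.388×10^-4 m·K/W
  R'_HDPE = ln(0.0225/0.0143)/(2πk) = 0.4533/(2π·0.484) = 0.1490 m·K/W
  R'_rubber = ln(0.0296/0.0225)/(2πk) = 0.2743/(2π·0.162) = 0.2694 m·K/W
ΣR = 3.388×10^-4 + 0.1490 + 0.2694 = 0.4187 m·K/W
Q' = ΔT/ΣR = (81.8 °C − 23.5 °C)/0.4187 = 139 W/m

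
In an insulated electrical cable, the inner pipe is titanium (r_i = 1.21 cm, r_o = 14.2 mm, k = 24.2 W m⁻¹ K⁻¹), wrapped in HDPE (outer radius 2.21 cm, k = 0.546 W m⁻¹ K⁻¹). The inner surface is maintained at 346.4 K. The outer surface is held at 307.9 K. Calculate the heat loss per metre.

Q' = 296 W/m

Treat each layer as a resistance in series:
  R'_titanium = ln(0.0142/0.0121)/(2πk) = 0.1600/(2π·24.2) = 0.001053 m·K/W
  R'_HDPE = ln(0.0221/0.0142)/(2πk) = 0.4423/(2π·0.546) = 0.1289 m·K/W
ΣR = 0.001053 + 0.1289 = 0.1300 m·K/W
Q' = ΔT/ΣR = (346.4 K − 307.9 K)/0.1300 = 296 W/m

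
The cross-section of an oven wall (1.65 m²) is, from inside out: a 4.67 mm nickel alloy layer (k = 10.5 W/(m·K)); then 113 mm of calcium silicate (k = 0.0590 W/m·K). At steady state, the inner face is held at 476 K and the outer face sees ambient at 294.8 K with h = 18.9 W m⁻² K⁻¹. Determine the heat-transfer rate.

Resistance network (inner→outer):
  R_nickel alloy = L/(kA) = 0.00467/(10.5·1.65) = 2.696×10^-4 K/W
  R_calcium silicate = L/(kA) = 0.113/(0.0590·1.65) = 1.161 K/W
  R_conv,out = 1/(hA) = 1/(18.9·1.65) = 0.03207 K/W
ΣR = 2.696×10^-4 + 1.161 + 0.03207 = 1.193 K/W
Q = ΔT/ΣR = (476 K − 294.8 K)/1.193 = 152 W

Q = 152 W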